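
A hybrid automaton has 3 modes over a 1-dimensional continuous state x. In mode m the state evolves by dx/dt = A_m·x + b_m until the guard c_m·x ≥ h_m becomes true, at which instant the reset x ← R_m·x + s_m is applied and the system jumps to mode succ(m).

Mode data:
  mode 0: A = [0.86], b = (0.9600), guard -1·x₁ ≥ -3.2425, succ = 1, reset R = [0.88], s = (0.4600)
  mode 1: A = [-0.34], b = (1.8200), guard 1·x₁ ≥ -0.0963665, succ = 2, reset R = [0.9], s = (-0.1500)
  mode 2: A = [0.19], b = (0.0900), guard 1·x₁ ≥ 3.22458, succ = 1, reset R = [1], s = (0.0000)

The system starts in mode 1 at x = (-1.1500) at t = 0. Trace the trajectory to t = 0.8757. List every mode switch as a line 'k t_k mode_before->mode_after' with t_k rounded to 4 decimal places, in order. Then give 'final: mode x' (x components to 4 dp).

1 0.5199 1->2
final: 2 -0.2202

Mode 1: guard c·x = -0.0964 hit at Δt = 0.5199 (t = 0.5199), x⁻ = (-0.0964) → reset → x⁺ = (-0.2367), jump to mode 2
Mode 2: flow for 0.3558 to horizon, guard not reached → x = (-0.2202)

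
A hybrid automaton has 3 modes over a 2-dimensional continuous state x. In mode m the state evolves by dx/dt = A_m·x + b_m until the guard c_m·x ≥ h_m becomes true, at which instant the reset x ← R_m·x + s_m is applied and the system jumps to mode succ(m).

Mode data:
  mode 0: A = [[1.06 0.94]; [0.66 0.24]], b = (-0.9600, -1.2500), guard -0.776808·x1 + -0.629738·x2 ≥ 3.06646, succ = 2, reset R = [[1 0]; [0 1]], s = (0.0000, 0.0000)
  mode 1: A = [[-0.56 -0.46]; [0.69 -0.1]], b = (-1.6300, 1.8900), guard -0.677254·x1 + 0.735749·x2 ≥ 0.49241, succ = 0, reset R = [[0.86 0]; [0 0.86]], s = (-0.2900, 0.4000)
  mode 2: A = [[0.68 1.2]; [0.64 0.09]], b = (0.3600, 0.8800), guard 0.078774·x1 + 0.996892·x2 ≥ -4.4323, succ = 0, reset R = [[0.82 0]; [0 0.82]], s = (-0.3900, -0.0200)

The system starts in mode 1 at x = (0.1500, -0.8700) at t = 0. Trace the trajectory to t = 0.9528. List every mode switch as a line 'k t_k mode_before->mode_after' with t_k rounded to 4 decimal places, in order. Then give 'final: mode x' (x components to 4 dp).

1 0.5575 1->0
final: 0 -1.6231 -0.2840

Mode 1: guard c·x = 0.4924 hit at Δt = 0.5575 (t = 0.5575), x⁻ = (-0.5998, 0.1171) → reset → x⁺ = (-0.8058, 0.5007), jump to mode 0
Mode 0: flow for 0.3953 to horizon, guard not reached → x = (-1.6231, -0.2840)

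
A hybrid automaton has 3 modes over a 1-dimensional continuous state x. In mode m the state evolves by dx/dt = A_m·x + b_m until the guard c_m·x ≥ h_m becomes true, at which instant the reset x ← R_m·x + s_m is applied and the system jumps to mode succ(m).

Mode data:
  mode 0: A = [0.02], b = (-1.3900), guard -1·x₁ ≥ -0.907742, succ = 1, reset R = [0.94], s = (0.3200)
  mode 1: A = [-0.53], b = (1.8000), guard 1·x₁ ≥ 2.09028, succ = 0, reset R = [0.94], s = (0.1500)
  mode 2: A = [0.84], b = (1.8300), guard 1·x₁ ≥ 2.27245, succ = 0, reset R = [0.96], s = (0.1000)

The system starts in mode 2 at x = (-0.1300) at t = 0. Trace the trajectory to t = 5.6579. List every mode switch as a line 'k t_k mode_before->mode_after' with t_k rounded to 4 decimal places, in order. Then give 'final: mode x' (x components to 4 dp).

1 0.9238 2->0
2 1.9354 0->1
3 2.9390 1->0
4 3.8268 0->1
5 4.8304 1->0
final: 0 0.9903

Mode 2: guard c·x = 2.2725 hit at Δt = 0.9238 (t = 0.9238), x⁻ = (2.2724) → reset → x⁺ = (2.2816), jump to mode 0
Mode 0: guard c·x = -0.9077 hit at Δt = 1.0116 (t = 1.9354), x⁻ = (0.9077) → reset → x⁺ = (1.1733), jump to mode 1
Mode 1: guard c·x = 2.0903 hit at Δt = 1.0036 (t = 2.9390), x⁻ = (2.0903) → reset → x⁺ = (2.1149), jump to mode 0
Mode 0: guard c·x = -0.9077 hit at Δt = 0.8878 (t = 3.8268), x⁻ = (0.9077) → reset → x⁺ = (1.1733), jump to mode 1
Mode 1: guard c·x = 2.0903 hit at Δt = 1.0036 (t = 4.8304), x⁻ = (2.0903) → reset → x⁺ = (2.1149), jump to mode 0
Mode 0: flow for 0.8275 to horizon, guard not reached → x = (0.9903)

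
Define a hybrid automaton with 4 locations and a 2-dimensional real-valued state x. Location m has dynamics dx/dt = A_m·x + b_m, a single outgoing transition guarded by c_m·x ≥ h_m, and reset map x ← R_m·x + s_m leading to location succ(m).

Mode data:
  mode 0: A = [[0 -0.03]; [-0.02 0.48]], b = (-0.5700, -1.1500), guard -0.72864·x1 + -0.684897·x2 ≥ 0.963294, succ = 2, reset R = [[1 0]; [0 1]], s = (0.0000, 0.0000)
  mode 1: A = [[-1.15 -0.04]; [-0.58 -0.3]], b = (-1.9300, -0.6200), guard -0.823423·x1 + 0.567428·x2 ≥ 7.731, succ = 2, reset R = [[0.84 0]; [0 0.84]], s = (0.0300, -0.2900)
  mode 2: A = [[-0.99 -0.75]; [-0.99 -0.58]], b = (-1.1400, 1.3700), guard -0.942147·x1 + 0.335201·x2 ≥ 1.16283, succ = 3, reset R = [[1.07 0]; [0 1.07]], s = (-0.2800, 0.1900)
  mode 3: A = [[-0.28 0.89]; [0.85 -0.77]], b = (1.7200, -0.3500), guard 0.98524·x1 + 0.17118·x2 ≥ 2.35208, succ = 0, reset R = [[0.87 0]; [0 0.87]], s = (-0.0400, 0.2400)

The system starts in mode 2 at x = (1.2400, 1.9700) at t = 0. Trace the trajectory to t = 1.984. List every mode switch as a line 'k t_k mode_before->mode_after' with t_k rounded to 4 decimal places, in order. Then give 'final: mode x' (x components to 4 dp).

Mode 2: guard c·x = 1.1628 hit at Δt = 0.6286 (t = 0.6286), x⁻ = (-0.5301, 1.9791) → reset → x⁺ = (-0.8472, 2.3076), jump to mode 3
Mode 3: guard c·x = 2.3521 hit at Δt = 1.0319 (t = 1.6605), x⁻ = (2.1467, 1.3847) → reset → x⁺ = (1.8277, 1.4447), jump to mode 0
Mode 0: flow for 0.3235 to horizon, guard not reached → x = (1.6301, 1.2728)

1 0.6286 2->3
2 1.6605 3->0
final: 0 1.6301 1.2728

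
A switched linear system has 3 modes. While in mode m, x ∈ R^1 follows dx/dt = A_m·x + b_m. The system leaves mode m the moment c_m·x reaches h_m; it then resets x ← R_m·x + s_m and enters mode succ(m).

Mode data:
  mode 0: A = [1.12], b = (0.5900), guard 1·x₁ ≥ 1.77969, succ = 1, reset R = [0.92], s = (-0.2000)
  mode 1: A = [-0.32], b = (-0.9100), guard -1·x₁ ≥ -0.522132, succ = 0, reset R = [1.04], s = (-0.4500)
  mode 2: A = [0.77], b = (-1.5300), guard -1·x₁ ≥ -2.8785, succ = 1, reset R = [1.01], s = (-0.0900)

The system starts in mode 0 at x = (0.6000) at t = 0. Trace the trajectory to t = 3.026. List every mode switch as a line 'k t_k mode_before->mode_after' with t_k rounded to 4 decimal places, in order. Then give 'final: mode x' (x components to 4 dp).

Mode 0: guard c·x = 1.7797 hit at Δt = 0.6396 (t = 0.6396), x⁻ = (1.7797) → reset → x⁺ = (1.4373), jump to mode 1
Mode 1: guard c·x = -0.5221 hit at Δt = 0.7516 (t = 1.3912), x⁻ = (0.5221) → reset → x⁺ = (0.0930), jump to mode 0
Mode 0: guard c·x = 1.7797 hit at Δt = 1.1733 (t = 2.5645), x⁻ = (1.7797) → reset → x⁺ = (1.4373), jump to mode 1
Mode 1: flow for 0.4615 to horizon, guard not reached → x = (0.8495)

1 0.6396 0->1
2 1.3912 1->0
3 2.5645 0->1
final: 1 0.8495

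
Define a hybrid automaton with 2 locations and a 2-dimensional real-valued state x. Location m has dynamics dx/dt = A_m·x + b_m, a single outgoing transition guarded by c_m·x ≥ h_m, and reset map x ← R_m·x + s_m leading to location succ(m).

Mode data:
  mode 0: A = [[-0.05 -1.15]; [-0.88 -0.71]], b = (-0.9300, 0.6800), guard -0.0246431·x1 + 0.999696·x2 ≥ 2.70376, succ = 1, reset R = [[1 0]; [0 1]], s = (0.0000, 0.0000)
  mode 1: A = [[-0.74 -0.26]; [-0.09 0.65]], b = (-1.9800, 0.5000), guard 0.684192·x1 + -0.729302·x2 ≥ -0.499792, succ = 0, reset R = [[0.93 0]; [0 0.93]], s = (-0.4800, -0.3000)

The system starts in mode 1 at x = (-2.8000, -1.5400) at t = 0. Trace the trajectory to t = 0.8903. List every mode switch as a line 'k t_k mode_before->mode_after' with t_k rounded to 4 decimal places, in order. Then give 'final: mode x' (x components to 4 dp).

1 0.5664 1->0
final: 0 -2.6616 -0.6188

Mode 1: guard c·x = -0.4998 hit at Δt = 0.5664 (t = 0.5664), x⁻ = (-2.5615, -1.7178) → reset → x⁺ = (-2.8622, -1.8975), jump to mode 0
Mode 0: flow for 0.3239 to horizon, guard not reached → x = (-2.6616, -0.6188)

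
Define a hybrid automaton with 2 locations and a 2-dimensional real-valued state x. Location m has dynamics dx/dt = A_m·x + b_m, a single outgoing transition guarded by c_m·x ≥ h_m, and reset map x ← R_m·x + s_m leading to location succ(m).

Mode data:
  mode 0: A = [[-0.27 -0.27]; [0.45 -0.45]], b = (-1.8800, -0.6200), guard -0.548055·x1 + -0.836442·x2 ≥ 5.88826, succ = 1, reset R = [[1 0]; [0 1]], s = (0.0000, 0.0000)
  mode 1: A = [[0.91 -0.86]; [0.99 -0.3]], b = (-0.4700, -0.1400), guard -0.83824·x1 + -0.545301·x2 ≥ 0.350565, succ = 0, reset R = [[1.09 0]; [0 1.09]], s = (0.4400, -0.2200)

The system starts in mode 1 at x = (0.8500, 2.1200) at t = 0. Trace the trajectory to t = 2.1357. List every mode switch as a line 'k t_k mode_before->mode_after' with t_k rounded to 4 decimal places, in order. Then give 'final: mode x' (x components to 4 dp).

1 0.9751 1->0
final: 0 -2.6369 -0.6313

Mode 1: guard c·x = 0.3506 hit at Δt = 0.9751 (t = 0.9751), x⁻ = (-1.2811, 1.3264) → reset → x⁺ = (-0.9564, 1.2258), jump to mode 0
Mode 0: flow for 1.1606 to horizon, guard not reached → x = (-2.6369, -0.6313)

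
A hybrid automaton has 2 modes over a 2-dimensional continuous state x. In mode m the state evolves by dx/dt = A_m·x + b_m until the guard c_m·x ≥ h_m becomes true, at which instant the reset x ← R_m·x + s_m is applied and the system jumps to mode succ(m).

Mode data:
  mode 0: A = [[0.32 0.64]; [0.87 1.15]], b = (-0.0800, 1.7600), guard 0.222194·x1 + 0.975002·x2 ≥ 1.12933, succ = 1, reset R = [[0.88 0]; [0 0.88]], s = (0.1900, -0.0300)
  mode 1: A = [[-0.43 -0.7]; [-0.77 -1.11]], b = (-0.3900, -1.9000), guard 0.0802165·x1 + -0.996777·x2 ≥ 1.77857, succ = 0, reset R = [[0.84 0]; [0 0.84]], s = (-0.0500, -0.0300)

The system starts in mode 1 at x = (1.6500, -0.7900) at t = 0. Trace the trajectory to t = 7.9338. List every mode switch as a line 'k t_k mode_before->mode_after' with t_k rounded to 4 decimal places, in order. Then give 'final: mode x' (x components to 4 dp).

Mode 1: guard c·x = 1.7786 hit at Δt = 0.5091 (t = 0.5091), x⁻ = (1.5581, -1.6589) → reset → x⁺ = (1.2588, -1.4235), jump to mode 0
Mode 0: guard c·x = 1.1293 hit at Δt = 1.0658 (t = 1.5749), x⁻ = (1.2172, 0.8809) → reset → x⁺ = (1.2611, 0.7452), jump to mode 1
Mode 1: guard c·x = 1.7786 hit at Δt = 1.4459 (t = 3.0208), x⁻ = (0.9556, -1.7074) → reset → x⁺ = (0.7527, -1.4642), jump to mode 0
Mode 0: guard c·x = 1.1293 hit at Δt = 1.8349 (t = 4.8558), x⁻ = (0.1685, 1.1199) → reset → x⁺ = (0.3383, 0.9555), jump to mode 1
Mode 1: guard c·x = 1.7786 hit at Δt = 2.4246 (t = 7.2804), x⁻ = (0.6276, -1.7338) → reset → x⁺ = (0.4771, -1.4864), jump to mode 0
Mode 0: flow for 0.6534 to horizon, guard not reached → x = (-0.1018, -1.2463)

1 0.5091 1->0
2 1.5749 0->1
3 3.0208 1->0
4 4.8558 0->1
5 7.2804 1->0
final: 0 -0.1018 -1.2463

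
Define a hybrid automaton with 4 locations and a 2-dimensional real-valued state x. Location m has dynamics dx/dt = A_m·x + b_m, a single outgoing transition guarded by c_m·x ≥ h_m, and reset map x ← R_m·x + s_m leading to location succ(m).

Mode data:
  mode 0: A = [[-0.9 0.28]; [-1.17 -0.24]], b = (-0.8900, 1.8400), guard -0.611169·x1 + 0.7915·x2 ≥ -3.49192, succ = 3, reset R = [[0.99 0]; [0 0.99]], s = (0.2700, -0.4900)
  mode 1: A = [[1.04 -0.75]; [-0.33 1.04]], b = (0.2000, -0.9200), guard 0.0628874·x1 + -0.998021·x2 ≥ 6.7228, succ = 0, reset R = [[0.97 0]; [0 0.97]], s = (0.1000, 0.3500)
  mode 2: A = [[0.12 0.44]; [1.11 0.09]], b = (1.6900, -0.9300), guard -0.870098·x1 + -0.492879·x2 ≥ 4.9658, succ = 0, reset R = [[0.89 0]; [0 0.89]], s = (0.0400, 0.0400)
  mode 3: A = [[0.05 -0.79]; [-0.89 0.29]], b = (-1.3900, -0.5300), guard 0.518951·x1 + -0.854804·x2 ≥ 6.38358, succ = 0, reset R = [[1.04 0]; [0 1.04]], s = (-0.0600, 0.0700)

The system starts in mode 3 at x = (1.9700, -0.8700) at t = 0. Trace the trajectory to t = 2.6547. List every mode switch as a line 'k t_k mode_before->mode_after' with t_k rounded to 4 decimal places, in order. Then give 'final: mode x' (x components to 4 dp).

Mode 3: guard c·x = 6.3836 hit at Δt = 1.3616 (t = 1.3616), x⁻ = (3.3290, -5.4468) → reset → x⁺ = (3.4022, -5.5947), jump to mode 0
Mode 0: guard c·x = -3.4919 hit at Δt = 0.9036 (t = 2.2652), x⁻ = (0.0654, -4.3613) → reset → x⁺ = (0.3347, -4.8077), jump to mode 3
Mode 3: flow for 0.3895 to horizon, guard not reached → x = (1.4464, -5.9131)

1 1.3616 3->0
2 2.2652 0->3
final: 3 1.4464 -5.9131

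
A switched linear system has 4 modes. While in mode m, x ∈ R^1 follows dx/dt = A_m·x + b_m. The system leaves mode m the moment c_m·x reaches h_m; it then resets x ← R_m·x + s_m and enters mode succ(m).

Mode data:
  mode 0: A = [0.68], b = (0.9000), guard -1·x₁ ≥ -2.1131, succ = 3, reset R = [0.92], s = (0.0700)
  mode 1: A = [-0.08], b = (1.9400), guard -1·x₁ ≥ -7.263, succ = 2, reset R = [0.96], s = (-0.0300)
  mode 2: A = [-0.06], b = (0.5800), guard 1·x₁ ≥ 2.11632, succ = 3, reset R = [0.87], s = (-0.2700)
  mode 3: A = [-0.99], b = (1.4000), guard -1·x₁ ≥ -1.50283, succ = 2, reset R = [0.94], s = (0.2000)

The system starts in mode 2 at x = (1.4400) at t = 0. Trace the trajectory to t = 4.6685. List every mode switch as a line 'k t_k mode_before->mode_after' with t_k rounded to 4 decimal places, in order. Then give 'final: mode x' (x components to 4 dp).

Mode 2: guard c·x = 2.1163 hit at Δt = 1.4298 (t = 1.4298), x⁻ = (2.1163) → reset → x⁺ = (1.5712), jump to mode 3
Mode 3: guard c·x = -1.5028 hit at Δt = 0.5773 (t = 2.0070), x⁻ = (1.5028) → reset → x⁺ = (1.6127), jump to mode 2
Mode 2: guard c·x = 2.1163 hit at Δt = 1.0763 (t = 3.0833), x⁻ = (2.1163) → reset → x⁺ = (1.5712), jump to mode 3
Mode 3: guard c·x = -1.5028 hit at Δt = 0.5773 (t = 3.6606), x⁻ = (1.5028) → reset → x⁺ = (1.6127), jump to mode 2
Mode 2: flow for 1.0079 to horizon, guard not reached → x = (2.0853)

1 1.4298 2->3
2 2.0070 3->2
3 3.0833 2->3
4 3.6606 3->2
final: 2 2.0853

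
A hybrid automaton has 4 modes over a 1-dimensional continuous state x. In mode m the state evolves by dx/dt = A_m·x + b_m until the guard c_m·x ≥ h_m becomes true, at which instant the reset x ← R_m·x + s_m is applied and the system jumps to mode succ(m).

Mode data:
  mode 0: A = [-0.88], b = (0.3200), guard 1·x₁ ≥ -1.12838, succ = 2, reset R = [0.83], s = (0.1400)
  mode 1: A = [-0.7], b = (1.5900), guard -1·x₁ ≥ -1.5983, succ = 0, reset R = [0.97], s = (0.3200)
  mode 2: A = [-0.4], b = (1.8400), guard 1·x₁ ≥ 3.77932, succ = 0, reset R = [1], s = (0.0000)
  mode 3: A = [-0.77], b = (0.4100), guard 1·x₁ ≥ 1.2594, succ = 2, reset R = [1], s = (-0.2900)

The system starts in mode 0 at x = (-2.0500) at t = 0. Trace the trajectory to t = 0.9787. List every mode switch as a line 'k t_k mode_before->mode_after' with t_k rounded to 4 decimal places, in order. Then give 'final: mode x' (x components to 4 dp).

Mode 0: guard c·x = -1.1284 hit at Δt = 0.5466 (t = 0.5466), x⁻ = (-1.1284) → reset → x⁺ = (-0.7966), jump to mode 2
Mode 2: flow for 0.4321 to horizon, guard not reached → x = (0.0600)

1 0.5466 0->2
final: 2 0.0600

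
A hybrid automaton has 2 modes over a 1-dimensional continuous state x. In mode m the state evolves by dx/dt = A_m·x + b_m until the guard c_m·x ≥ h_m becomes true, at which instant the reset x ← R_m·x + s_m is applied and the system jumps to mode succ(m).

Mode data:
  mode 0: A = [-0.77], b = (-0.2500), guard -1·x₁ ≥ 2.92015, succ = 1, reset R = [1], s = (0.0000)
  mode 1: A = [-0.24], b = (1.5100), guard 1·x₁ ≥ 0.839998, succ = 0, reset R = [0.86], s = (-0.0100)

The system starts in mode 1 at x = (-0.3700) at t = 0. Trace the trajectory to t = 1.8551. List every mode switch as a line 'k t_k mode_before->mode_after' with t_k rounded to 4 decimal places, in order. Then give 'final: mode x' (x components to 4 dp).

Mode 1: guard c·x = 0.8400 hit at Δt = 0.8352 (t = 0.8352), x⁻ = (0.8400) → reset → x⁺ = (0.7124), jump to mode 0
Mode 0: flow for 1.0199 to horizon, guard not reached → x = (0.1482)

1 0.8352 1->0
final: 0 0.1482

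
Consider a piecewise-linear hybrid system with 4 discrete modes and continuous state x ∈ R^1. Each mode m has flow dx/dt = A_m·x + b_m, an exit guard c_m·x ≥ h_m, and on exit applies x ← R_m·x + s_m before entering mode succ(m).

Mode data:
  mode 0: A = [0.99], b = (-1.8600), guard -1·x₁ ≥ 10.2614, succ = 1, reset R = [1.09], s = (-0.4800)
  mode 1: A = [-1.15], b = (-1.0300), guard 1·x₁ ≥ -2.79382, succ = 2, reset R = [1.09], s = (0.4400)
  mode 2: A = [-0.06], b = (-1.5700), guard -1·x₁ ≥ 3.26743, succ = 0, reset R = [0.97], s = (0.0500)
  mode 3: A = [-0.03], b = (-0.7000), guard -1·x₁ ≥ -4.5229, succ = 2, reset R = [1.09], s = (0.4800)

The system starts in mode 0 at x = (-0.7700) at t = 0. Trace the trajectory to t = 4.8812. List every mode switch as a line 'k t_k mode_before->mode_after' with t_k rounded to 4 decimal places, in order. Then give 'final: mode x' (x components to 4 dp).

1 1.5378 0->1
2 3.0472 1->2
3 3.5223 2->0
4 4.4187 0->1
final: 1 -7.2227

Mode 0: guard c·x = 10.2614 hit at Δt = 1.5378 (t = 1.5378), x⁻ = (-10.2614) → reset → x⁺ = (-11.6649), jump to mode 1
Mode 1: guard c·x = -2.7938 hit at Δt = 1.5094 (t = 3.0472), x⁻ = (-2.7938) → reset → x⁺ = (-2.6053), jump to mode 2
Mode 2: guard c·x = 3.2674 hit at Δt = 0.4751 (t = 3.5223), x⁻ = (-3.2674) → reset → x⁺ = (-3.1194), jump to mode 0
Mode 0: guard c·x = 10.2614 hit at Δt = 0.8964 (t = 4.4187), x⁻ = (-10.2614) → reset → x⁺ = (-11.6649), jump to mode 1
Mode 1: flow for 0.4625 to horizon, guard not reached → x = (-7.2227)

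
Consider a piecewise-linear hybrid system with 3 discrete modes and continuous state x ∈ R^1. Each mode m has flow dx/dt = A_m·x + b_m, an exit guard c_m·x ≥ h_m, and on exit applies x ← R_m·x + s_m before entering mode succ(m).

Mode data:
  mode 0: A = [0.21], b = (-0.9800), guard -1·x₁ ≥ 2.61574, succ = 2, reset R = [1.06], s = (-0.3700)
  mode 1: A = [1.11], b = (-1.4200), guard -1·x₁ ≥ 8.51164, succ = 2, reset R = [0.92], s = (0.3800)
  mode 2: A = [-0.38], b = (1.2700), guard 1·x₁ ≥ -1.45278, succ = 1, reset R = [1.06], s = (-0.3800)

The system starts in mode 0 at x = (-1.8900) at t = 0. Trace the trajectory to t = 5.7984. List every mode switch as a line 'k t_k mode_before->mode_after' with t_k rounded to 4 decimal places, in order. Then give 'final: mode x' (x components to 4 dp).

1 0.4999 0->2
2 1.2944 2->1
3 2.3021 1->2
4 4.4372 2->1
5 5.4449 1->2
final: 2 -6.0940

Mode 0: guard c·x = 2.6157 hit at Δt = 0.4999 (t = 0.4999), x⁻ = (-2.6157) → reset → x⁺ = (-3.1427), jump to mode 2
Mode 2: guard c·x = -1.4528 hit at Δt = 0.7945 (t = 1.2944), x⁻ = (-1.4528) → reset → x⁺ = (-1.9199), jump to mode 1
Mode 1: guard c·x = 8.5116 hit at Δt = 1.0077 (t = 2.3021), x⁻ = (-8.5116) → reset → x⁺ = (-7.4507), jump to mode 2
Mode 2: guard c·x = -1.4528 hit at Δt = 2.1351 (t = 4.4372), x⁻ = (-1.4528) → reset → x⁺ = (-1.9199), jump to mode 1
Mode 1: guard c·x = 8.5116 hit at Δt = 1.0077 (t = 5.4449), x⁻ = (-8.5116) → reset → x⁺ = (-7.4507), jump to mode 2
Mode 2: flow for 0.3535 to horizon, guard not reached → x = (-6.0940)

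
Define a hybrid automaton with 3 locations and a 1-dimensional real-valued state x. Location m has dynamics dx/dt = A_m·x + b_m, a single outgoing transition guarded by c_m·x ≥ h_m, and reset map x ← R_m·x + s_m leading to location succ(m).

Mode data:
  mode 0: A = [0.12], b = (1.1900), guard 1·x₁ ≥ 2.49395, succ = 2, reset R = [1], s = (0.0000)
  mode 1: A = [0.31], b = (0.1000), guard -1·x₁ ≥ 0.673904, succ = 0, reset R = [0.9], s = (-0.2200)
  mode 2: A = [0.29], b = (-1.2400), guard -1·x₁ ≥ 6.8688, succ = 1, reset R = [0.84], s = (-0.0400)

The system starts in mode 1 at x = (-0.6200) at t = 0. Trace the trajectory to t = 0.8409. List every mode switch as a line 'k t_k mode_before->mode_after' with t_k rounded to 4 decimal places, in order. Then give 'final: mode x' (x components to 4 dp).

Mode 1: guard c·x = 0.6739 hit at Δt = 0.5373 (t = 0.5373), x⁻ = (-0.6739) → reset → x⁺ = (-0.8265), jump to mode 0
Mode 0: flow for 0.3036 to horizon, guard not reached → x = (-0.4892)

1 0.5373 1->0
final: 0 -0.4892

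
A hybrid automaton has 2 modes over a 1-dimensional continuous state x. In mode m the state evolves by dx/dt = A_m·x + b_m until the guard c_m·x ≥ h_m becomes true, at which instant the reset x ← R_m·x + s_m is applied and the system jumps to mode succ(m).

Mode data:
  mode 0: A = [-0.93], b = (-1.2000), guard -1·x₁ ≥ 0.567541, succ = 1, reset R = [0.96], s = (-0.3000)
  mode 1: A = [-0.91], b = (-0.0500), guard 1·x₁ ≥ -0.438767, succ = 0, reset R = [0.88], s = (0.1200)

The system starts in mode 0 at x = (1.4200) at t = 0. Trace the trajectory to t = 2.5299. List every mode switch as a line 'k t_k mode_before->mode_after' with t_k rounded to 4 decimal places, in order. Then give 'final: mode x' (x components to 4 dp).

1 1.4212 0->1
2 2.2143 1->0
final: 0 -0.5266

Mode 0: guard c·x = 0.5675 hit at Δt = 1.4212 (t = 1.4212), x⁻ = (-0.5675) → reset → x⁺ = (-0.8448), jump to mode 1
Mode 1: guard c·x = -0.4388 hit at Δt = 0.7931 (t = 2.2143), x⁻ = (-0.4388) → reset → x⁺ = (-0.2661), jump to mode 0
Mode 0: flow for 0.3156 to horizon, guard not reached → x = (-0.5266)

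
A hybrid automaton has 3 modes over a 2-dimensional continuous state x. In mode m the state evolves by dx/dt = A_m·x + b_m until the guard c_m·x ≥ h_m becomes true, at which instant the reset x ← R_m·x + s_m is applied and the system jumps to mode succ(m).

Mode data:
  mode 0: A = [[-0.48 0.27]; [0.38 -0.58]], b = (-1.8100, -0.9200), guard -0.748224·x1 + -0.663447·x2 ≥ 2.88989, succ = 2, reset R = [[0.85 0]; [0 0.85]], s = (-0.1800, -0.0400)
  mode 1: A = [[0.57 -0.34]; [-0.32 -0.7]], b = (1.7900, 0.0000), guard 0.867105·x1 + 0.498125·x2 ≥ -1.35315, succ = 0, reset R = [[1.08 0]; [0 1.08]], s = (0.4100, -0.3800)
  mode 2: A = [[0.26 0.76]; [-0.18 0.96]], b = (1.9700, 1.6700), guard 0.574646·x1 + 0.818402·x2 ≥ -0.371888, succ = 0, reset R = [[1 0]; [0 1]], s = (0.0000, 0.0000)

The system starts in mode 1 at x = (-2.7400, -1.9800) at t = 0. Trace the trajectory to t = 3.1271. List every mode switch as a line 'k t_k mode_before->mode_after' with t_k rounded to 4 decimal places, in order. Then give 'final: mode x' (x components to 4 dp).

1 1.4415 1->0
2 2.4911 0->2
final: 2 -1.8970 -0.7498

Mode 1: guard c·x = -1.3532 hit at Δt = 1.4415 (t = 1.4415), x⁻ = (-1.4829, -0.1351) → reset → x⁺ = (-1.1916, -0.5259), jump to mode 0
Mode 0: guard c·x = 2.8899 hit at Δt = 1.0496 (t = 2.4911), x⁻ = (-2.4594, -1.5822) → reset → x⁺ = (-2.2705, -1.3848), jump to mode 2
Mode 2: flow for 0.6360 to horizon, guard not reached → x = (-1.8970, -0.7498)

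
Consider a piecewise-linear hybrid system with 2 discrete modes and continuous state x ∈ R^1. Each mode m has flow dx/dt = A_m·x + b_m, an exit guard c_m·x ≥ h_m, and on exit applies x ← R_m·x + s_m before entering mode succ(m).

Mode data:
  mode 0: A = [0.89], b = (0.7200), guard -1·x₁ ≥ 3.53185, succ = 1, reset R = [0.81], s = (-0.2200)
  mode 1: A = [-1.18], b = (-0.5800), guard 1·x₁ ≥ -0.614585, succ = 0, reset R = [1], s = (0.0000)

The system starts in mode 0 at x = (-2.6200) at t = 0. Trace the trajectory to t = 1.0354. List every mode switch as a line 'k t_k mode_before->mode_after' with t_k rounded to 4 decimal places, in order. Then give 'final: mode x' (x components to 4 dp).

Mode 0: guard c·x = 3.5318 hit at Δt = 0.4582 (t = 0.4582), x⁻ = (-3.5318) → reset → x⁺ = (-3.0808), jump to mode 1
Mode 1: flow for 0.5772 to horizon, guard not reached → x = (-1.8019)

1 0.4582 0->1
final: 1 -1.8019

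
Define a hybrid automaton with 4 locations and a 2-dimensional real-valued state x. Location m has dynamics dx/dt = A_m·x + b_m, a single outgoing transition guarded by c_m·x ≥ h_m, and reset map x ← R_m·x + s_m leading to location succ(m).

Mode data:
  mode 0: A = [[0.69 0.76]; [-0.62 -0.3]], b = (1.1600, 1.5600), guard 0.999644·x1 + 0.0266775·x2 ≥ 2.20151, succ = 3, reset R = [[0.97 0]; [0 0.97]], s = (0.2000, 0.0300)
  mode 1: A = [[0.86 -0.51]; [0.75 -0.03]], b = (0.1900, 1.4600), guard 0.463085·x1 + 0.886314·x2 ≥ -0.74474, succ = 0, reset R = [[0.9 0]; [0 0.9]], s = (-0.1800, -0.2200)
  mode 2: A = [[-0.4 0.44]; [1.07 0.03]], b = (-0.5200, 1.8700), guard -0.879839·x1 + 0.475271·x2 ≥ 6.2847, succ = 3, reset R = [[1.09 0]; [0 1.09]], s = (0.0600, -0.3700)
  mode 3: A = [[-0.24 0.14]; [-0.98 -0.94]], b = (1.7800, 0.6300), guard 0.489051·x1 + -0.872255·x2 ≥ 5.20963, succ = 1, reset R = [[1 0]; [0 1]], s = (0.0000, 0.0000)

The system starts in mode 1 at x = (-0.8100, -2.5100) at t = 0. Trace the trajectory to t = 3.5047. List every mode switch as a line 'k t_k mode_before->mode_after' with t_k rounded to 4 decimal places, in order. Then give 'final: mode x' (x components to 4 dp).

1 1.2118 1->0
2 2.5602 0->3
final: 3 3.3018 -1.2232

Mode 1: guard c·x = -0.7447 hit at Δt = 1.2118 (t = 1.2118), x⁻ = (0.2168, -0.9535) → reset → x⁺ = (0.0151, -1.0782), jump to mode 0
Mode 0: guard c·x = 2.2015 hit at Δt = 1.3484 (t = 2.5602), x⁻ = (2.1915, 0.4058) → reset → x⁺ = (2.3257, 0.4237), jump to mode 3
Mode 3: flow for 0.9445 to horizon, guard not reached → x = (3.3018, -1.2232)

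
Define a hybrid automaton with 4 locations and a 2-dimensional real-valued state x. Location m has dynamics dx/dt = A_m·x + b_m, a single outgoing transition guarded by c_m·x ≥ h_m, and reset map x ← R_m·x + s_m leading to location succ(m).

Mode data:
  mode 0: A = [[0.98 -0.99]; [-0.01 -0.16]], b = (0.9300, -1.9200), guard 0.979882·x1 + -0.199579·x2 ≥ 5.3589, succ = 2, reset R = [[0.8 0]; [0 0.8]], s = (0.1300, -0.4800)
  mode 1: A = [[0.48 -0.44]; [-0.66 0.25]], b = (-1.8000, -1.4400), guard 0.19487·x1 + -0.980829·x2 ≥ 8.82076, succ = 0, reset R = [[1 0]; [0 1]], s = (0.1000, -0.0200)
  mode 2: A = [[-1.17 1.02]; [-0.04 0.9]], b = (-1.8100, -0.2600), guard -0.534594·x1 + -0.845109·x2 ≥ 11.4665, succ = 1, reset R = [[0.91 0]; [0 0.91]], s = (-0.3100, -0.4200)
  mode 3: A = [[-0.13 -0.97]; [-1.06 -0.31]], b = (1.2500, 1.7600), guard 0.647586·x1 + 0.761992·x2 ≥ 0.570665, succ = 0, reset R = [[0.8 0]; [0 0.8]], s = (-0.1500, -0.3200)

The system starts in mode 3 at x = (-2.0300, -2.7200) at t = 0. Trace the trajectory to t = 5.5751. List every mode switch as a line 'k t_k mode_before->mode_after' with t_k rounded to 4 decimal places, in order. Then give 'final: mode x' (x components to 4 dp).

1 1.2089 3->0
2 2.3721 0->2
3 3.9636 2->1
4 4.8901 1->0
final: 0 0.6302 -10.2414

Mode 3: guard c·x = 0.5707 hit at Δt = 1.2089 (t = 1.2089), x⁻ = (0.5651, 0.2687) → reset → x⁺ = (0.3021, -0.1051), jump to mode 0
Mode 0: guard c·x = 5.3589 hit at Δt = 1.1632 (t = 2.3721), x⁻ = (5.0315, -2.1474) → reset → x⁺ = (4.1552, -2.1979), jump to mode 2
Mode 2: guard c·x = 11.4665 hit at Δt = 1.5915 (t = 3.9636), x⁻ = (-5.4277, -10.1347) → reset → x⁺ = (-5.2492, -9.6425), jump to mode 1
Mode 1: guard c·x = 8.8208 hit at Δt = 0.9265 (t = 4.8901), x⁻ = (-5.2492, -10.0361) → reset → x⁺ = (-5.1492, -10.0561), jump to mode 0
Mode 0: flow for 0.6850 to horizon, guard not reached → x = (0.6302, -10.2414)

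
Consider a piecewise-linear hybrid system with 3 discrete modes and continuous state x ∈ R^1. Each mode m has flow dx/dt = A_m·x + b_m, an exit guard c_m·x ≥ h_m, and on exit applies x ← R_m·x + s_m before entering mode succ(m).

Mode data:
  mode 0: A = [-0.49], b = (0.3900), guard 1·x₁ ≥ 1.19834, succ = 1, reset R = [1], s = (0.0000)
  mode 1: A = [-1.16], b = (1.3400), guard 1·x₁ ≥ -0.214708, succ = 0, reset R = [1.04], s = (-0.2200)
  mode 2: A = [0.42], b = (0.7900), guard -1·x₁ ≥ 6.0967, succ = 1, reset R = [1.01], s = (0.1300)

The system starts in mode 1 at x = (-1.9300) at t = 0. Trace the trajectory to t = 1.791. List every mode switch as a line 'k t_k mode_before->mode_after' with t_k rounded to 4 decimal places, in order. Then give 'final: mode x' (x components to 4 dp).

1 0.6999 1->0
final: 0 0.0699

Mode 1: guard c·x = -0.2147 hit at Δt = 0.6999 (t = 0.6999), x⁻ = (-0.2147) → reset → x⁺ = (-0.4433), jump to mode 0
Mode 0: flow for 1.0911 to horizon, guard not reached → x = (0.0699)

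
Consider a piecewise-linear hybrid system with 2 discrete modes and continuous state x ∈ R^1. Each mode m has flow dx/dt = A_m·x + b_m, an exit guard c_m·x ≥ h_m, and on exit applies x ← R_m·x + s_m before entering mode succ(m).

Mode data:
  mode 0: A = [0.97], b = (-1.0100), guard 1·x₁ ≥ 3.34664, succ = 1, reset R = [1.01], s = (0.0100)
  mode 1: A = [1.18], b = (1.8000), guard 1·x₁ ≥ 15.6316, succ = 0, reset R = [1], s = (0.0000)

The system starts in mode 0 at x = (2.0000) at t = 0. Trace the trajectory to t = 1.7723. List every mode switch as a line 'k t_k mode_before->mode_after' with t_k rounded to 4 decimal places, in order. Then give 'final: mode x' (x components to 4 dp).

Mode 0: guard c·x = 3.3466 hit at Δt = 0.9045 (t = 0.9045), x⁻ = (3.3466) → reset → x⁺ = (3.3901), jump to mode 1
Mode 1: flow for 0.8678 to horizon, guard not reached → x = (12.1610)

1 0.9045 0->1
final: 1 12.1610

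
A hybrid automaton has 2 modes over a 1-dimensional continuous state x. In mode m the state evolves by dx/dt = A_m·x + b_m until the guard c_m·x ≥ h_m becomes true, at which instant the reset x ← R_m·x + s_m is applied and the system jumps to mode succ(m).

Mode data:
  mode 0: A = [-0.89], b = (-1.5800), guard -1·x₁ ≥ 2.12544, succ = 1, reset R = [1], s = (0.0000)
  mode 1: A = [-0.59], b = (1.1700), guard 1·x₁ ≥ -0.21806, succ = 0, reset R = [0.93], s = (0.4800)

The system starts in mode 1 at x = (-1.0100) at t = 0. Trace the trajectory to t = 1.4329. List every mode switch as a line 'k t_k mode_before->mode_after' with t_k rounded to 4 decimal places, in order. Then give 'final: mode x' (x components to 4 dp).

Mode 1: guard c·x = -0.2181 hit at Δt = 0.5209 (t = 0.5209), x⁻ = (-0.2181) → reset → x⁺ = (0.2772), jump to mode 0
Mode 0: flow for 0.9120 to horizon, guard not reached → x = (-0.8637)

1 0.5209 1->0
final: 0 -0.8637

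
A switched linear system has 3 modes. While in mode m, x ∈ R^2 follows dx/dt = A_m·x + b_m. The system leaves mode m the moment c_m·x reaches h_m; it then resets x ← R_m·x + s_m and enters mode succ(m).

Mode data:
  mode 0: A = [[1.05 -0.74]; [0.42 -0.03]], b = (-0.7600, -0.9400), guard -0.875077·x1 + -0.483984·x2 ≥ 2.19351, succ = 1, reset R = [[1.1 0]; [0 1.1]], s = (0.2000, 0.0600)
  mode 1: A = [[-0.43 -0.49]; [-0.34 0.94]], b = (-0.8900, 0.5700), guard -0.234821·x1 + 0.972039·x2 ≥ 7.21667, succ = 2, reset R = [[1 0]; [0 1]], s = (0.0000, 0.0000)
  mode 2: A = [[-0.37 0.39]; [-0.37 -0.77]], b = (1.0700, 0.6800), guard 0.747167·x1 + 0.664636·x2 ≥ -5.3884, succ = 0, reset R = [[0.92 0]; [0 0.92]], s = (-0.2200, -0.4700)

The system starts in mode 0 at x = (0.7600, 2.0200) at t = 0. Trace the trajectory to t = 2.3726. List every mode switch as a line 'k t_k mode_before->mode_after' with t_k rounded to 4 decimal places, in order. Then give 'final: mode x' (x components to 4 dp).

1 1.3999 0->1
final: 1 -3.1385 3.2520

Mode 0: guard c·x = 2.1935 hit at Δt = 1.3999 (t = 1.3999), x⁻ = (-2.6446, 0.2494) → reset → x⁺ = (-2.7090, 0.3344), jump to mode 1
Mode 1: flow for 0.9727 to horizon, guard not reached → x = (-3.1385, 3.2520)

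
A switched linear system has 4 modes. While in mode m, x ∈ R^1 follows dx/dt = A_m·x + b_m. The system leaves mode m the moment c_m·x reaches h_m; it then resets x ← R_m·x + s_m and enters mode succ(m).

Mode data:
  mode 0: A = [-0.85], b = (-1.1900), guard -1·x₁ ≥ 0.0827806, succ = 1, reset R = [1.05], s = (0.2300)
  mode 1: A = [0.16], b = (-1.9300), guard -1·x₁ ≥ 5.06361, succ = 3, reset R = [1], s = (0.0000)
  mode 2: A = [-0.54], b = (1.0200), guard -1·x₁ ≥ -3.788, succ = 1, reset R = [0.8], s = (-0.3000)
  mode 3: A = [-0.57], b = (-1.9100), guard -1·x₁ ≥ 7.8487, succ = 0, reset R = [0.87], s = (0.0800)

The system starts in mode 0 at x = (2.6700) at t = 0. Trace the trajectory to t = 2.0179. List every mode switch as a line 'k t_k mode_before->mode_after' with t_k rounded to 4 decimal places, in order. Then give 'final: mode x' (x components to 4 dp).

1 1.3272 0->1
final: 1 -1.2497

Mode 0: guard c·x = 0.0828 hit at Δt = 1.3272 (t = 1.3272), x⁻ = (-0.0828) → reset → x⁺ = (0.1431), jump to mode 1
Mode 1: flow for 0.6907 to horizon, guard not reached → x = (-1.2497)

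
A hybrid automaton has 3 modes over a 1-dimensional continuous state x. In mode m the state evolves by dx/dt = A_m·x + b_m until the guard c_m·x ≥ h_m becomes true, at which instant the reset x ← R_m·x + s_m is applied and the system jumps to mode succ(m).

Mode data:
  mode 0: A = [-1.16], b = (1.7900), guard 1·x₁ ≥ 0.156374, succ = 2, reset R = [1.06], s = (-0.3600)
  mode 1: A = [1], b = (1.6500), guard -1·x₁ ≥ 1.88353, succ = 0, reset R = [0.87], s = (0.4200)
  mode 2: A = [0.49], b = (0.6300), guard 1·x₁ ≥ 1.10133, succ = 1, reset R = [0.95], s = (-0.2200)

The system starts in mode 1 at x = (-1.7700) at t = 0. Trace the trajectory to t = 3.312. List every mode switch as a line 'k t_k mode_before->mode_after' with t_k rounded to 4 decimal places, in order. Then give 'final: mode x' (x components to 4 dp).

1 0.6658 1->0
2 1.2597 0->2
3 2.8567 2->1
final: 1 2.2541

Mode 1: guard c·x = 1.8835 hit at Δt = 0.6658 (t = 0.6658), x⁻ = (-1.8835) → reset → x⁺ = (-1.2187), jump to mode 0
Mode 0: guard c·x = 0.1564 hit at Δt = 0.5939 (t = 1.2597), x⁻ = (0.1564) → reset → x⁺ = (-0.1942), jump to mode 2
Mode 2: guard c·x = 1.1013 hit at Δt = 1.5970 (t = 2.8567), x⁻ = (1.1013) → reset → x⁺ = (0.8263), jump to mode 1
Mode 1: flow for 0.4553 to horizon, guard not reached → x = (2.2541)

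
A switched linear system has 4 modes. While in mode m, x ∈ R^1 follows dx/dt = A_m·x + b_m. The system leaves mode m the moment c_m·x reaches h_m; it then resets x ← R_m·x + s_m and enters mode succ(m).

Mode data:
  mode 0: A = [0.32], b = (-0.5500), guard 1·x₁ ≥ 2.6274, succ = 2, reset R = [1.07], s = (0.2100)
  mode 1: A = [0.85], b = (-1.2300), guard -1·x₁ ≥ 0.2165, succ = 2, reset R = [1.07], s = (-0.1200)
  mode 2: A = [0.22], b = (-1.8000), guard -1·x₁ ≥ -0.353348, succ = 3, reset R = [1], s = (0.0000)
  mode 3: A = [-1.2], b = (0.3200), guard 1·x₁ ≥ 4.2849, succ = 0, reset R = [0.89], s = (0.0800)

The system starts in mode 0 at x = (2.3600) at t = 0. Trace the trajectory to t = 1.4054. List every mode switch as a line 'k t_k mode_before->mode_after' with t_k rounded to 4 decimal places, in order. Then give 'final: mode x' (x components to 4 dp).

Mode 0: guard c·x = 2.6274 hit at Δt = 1.0892 (t = 1.0892), x⁻ = (2.6274) → reset → x⁺ = (3.0213), jump to mode 2
Mode 2: flow for 0.3162 to horizon, guard not reached → x = (2.6495)

1 1.0892 0->2
final: 2 2.6495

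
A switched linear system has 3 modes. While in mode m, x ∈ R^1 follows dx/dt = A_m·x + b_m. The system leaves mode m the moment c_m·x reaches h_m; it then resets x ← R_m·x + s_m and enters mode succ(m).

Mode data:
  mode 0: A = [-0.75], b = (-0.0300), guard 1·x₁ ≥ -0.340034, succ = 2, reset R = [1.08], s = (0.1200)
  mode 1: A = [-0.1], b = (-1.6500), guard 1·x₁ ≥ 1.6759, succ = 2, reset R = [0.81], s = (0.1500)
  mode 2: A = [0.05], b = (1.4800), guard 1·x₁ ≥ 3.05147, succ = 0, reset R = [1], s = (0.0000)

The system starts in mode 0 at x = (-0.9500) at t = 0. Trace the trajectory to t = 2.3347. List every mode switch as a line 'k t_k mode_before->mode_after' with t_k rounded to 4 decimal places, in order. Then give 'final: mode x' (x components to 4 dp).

Mode 0: guard c·x = -0.3400 hit at Δt = 1.4794 (t = 1.4794), x⁻ = (-0.3400) → reset → x⁺ = (-0.2472), jump to mode 2
Mode 2: flow for 0.8553 to horizon, guard not reached → x = (1.0353)

1 1.4794 0->2
final: 2 1.0353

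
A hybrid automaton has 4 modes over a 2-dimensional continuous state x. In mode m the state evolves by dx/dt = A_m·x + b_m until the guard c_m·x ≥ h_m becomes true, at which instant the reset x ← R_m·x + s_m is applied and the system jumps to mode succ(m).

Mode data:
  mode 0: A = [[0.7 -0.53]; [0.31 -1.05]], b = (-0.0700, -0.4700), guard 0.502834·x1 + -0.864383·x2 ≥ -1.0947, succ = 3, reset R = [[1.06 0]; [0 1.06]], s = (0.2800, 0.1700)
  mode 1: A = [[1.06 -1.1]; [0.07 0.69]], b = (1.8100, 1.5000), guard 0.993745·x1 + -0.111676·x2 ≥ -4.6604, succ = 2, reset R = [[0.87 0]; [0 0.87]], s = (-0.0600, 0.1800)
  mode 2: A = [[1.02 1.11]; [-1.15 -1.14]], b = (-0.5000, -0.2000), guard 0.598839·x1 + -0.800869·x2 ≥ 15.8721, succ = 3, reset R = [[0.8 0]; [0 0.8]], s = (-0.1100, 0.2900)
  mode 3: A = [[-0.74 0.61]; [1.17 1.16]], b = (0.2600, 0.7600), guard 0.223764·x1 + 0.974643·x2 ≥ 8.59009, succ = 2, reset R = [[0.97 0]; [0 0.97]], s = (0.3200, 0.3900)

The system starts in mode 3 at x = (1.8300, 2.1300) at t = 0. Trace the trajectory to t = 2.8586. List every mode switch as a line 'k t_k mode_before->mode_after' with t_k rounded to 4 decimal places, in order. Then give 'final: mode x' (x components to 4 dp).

Mode 3: guard c·x = 8.5901 hit at Δt = 0.6893 (t = 0.6893), x⁻ = (2.8639, 8.1561) → reset → x⁺ = (3.0980, 8.3014), jump to mode 2
Mode 2: guard c·x = 15.8721 hit at Δt = 1.3363 (t = 2.0256), x⁻ = (16.3151, -7.6192) → reset → x⁺ = (12.9421, -5.8054), jump to mode 3
Mode 3: flow for 0.8330 to horizon, guard not reached → x = (6.4581, 1.5467)

1 0.6893 3->2
2 2.0256 2->3
final: 3 6.4581 1.5467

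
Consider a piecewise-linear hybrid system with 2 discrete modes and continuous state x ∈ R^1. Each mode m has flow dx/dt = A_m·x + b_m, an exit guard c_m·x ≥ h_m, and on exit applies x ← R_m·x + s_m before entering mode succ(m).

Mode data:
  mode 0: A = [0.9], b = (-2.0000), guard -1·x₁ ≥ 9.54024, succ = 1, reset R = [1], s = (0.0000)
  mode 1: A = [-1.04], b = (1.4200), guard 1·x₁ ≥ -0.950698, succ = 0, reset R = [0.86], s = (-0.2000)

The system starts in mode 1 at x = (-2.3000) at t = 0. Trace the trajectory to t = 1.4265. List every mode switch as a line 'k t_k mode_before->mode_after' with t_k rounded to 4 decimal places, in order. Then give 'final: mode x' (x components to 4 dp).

1 0.4414 1->0
final: 0 -5.6403

Mode 1: guard c·x = -0.9507 hit at Δt = 0.4414 (t = 0.4414), x⁻ = (-0.9507) → reset → x⁺ = (-1.0176), jump to mode 0
Mode 0: flow for 0.9851 to horizon, guard not reached → x = (-5.6403)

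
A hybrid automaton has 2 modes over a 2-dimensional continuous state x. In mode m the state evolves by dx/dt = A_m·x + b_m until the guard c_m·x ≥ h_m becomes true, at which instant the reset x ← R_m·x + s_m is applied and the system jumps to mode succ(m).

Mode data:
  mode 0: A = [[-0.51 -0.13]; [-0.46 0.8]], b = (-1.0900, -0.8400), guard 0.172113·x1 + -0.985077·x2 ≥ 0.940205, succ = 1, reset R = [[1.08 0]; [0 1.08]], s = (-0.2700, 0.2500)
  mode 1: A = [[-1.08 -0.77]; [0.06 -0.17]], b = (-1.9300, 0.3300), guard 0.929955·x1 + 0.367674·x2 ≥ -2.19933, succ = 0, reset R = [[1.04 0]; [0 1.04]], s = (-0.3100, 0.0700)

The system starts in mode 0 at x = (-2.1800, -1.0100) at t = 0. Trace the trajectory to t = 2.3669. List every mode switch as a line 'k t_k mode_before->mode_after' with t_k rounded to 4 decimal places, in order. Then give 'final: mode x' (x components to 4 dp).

Mode 0: guard c·x = 0.9402 hit at Δt = 0.4041 (t = 0.4041), x⁻ = (-2.1168, -1.3243) → reset → x⁺ = (-2.5562, -1.1802), jump to mode 1
Mode 1: guard c·x = -2.1993 hit at Δt = 0.4458 (t = 0.8499), x⁻ = (-1.9657, -1.0098) → reset → x⁺ = (-2.3544, -0.9802), jump to mode 0
Mode 0: guard c·x = 0.9402 hit at Δt = 0.5191 (t = 1.3690), x⁻ = (-2.2353, -1.3450) → reset → x⁺ = (-2.6842, -1.2026), jump to mode 1
Mode 1: guard c·x = -2.1993 hit at Δt = 0.5160 (t = 1.8849), x⁻ = (-1.9672, -1.0062) → reset → x⁺ = (-2.3559, -0.9765), jump to mode 0
Mode 0: flow for 0.4820 to horizon, guard not reached → x = (-2.2451, -1.3067)

1 0.4041 0->1
2 0.8499 1->0
3 1.3690 0->1
4 1.8849 1->0
final: 0 -2.2451 -1.3067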